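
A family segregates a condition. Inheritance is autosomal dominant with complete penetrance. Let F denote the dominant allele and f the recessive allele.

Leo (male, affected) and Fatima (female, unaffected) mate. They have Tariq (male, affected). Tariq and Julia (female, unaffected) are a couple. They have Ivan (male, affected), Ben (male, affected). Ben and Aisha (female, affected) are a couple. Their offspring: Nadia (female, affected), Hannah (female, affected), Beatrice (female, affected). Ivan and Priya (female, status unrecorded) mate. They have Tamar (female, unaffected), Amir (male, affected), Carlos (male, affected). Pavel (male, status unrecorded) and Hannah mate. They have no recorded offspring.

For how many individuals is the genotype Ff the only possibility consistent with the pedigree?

3

Obligate heterozygotes: Tariq is affected so carries F and received f from Fatima (ff), so Tariq is Ff; Ivan is affected so carries F and received f from Julia (ff), so Ivan is Ff; Ben is affected so carries F and received f from Julia (ff), so Ben is Ff.
Every other individual is either homozygous by phenotype or has at least one consistent homozygous assignment, so the count is 3.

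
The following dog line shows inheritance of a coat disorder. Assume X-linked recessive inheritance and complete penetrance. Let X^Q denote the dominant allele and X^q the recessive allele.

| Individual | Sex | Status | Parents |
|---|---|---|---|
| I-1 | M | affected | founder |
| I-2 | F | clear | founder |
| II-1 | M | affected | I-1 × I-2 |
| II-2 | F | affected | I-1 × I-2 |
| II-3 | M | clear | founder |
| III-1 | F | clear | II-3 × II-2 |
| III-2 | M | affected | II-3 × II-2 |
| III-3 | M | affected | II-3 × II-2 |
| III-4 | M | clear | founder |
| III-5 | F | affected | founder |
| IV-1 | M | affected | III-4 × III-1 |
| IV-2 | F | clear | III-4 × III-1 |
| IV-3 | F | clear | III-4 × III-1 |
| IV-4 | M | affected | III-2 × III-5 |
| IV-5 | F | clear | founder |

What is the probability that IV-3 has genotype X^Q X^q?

III-4 is clear, so III-4 is X^Q Y.
III-1 is clear so carries Q and received q from II-2 (X^q X^q), so III-1 is X^Q X^q.
Their cross gives offspring ratios 1/2 X^Q X^Q : 1/2 X^Q X^q. Conditioning on IV-3 being clear, P(X^Q X^q) = 1/2 / 1 = 1/2.

1/2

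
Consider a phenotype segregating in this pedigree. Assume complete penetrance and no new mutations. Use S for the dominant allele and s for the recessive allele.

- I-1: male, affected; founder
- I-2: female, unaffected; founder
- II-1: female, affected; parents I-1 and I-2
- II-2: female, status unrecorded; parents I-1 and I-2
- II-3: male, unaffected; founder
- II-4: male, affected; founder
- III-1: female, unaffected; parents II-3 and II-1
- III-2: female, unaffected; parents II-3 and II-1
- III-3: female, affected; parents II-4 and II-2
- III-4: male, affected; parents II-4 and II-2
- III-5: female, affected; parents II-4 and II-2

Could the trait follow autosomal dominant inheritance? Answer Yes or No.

A consistent assignment under autosomal dominant exists: I-1 SS, I-2 ss, II-1 Ss, II-2 Ss, II-3 ss, II-4 SS, III-1 ss, III-2 ss, III-3 SS, III-4 SS, III-5 SS.
In this assignment every recorded phenotype matches its genotype and every non-founder's genotype is obtainable from its parents' genotypes, so the pedigree is consistent.

Yes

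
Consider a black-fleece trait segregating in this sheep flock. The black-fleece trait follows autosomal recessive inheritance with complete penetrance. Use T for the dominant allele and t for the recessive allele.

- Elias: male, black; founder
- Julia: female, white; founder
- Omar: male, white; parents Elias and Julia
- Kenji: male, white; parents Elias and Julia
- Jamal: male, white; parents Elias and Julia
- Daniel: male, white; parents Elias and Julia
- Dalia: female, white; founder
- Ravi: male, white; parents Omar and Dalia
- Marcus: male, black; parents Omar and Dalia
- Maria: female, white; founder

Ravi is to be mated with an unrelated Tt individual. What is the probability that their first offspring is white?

Omar is white so carries T and received t from Elias (tt), so Omar is Tt.
Dalia is white so carries T and passed t to Marcus (tt), so Dalia is Tt.
Ravi is a white offspring of Omar (Tt) × Dalia (Tt), whose cross gives 1/4 TT : 1/2 Tt : 1/4 tt; conditioning on being white, Ravi is TT with probability 1/3, Tt with probability 2/3.
Summing over parental genotype combinations, P(offspring is white) = 1/3·1 + 2/3·3/4 = 5/6.

5/6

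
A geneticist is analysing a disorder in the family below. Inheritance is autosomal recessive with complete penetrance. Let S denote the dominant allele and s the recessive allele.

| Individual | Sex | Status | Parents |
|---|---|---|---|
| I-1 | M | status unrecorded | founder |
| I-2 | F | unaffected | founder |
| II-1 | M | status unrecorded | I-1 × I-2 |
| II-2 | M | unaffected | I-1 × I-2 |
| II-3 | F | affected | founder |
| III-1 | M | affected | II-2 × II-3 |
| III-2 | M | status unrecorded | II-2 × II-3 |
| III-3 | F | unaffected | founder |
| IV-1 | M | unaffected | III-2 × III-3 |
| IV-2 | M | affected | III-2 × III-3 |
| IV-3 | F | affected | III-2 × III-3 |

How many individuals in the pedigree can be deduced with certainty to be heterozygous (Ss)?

Obligate heterozygotes: II-2 is unaffected so carries S and passed s to III-1 (ss), so II-2 is Ss; III-3 is unaffected so carries S and passed s to IV-2 (ss), so III-3 is Ss.
Every other individual is either homozygous by phenotype or has at least one consistent homozygous assignment, so the count is 2.

2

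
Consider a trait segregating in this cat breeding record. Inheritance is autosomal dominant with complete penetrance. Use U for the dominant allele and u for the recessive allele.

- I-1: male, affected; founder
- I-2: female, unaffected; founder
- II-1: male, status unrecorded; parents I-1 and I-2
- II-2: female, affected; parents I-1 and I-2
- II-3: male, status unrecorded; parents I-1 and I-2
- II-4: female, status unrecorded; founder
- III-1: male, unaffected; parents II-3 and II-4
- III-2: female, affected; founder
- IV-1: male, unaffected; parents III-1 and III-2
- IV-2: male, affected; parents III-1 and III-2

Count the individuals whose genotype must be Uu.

Obligate heterozygotes: II-2 is affected so carries U and received u from I-2 (uu), so II-2 is Uu; III-2 is affected so carries U and passed u to IV-1 (uu), so III-2 is Uu; IV-2 is affected so carries U and received u from III-1 (uu), so IV-2 is Uu.
Every other individual is either homozygous by phenotype or has at least one consistent homozygous assignment, so the count is 3.

3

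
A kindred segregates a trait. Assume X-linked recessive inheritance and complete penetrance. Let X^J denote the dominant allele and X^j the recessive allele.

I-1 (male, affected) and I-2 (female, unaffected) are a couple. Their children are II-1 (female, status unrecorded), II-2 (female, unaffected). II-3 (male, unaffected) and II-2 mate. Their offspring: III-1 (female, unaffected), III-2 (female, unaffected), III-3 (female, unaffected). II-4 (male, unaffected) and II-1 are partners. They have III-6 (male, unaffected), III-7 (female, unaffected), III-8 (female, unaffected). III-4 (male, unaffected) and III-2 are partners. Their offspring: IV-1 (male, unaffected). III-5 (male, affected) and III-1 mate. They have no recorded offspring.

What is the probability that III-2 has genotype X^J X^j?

II-3 is unaffected, so II-3 is X^J Y.
II-2 is unaffected so carries J and received j from I-1 (X^j Y), so II-2 is X^J X^j.
Their cross gives offspring ratios 1/2 X^J X^J : 1/2 X^J X^j. Conditioning on III-2 being unaffected, P(X^J X^j) = 1/2 / 1 = 1/2 before taking III-2's own offspring into account.
III-4 is unaffected, so III-4 is X^J Y.
Now use III-2's offspring. Probability of each recorded status — unaffected son IV-1: 1/2 if III-2 is X^J X^j, 1 if X^J X^J.
Bayes: P(X^J X^j) = 1/2·1/2 / (1/2·1/2 + 1/2·1) = 1/3.

1/3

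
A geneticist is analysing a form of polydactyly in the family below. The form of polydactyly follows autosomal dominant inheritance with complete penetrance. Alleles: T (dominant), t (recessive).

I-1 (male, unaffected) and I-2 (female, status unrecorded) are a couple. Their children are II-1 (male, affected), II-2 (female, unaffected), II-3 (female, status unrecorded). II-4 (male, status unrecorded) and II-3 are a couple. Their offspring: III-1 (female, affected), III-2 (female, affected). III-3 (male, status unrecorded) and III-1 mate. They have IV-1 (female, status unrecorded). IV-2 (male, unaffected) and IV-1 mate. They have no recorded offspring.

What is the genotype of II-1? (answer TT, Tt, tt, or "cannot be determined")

Tt

From phenotype alone, II-1 is TT or Tt.
II-1 is affected so carries T and received t from I-1 (tt), so II-1 is Tt.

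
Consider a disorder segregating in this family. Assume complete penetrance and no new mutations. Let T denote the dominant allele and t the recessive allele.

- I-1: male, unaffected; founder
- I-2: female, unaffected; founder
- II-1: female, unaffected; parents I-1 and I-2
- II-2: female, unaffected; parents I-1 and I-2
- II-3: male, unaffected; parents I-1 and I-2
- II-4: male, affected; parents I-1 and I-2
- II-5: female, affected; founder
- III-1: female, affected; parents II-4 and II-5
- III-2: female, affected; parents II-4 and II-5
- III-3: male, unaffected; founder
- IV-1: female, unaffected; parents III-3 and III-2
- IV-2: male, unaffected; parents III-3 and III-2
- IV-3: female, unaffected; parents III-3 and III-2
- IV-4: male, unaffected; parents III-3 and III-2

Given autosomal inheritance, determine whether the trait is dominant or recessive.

I-1 and I-2 are both unaffected yet have an affected child II-4. Under dominance, an affected child requires at least one affected parent, so the trait cannot be dominant.

recessive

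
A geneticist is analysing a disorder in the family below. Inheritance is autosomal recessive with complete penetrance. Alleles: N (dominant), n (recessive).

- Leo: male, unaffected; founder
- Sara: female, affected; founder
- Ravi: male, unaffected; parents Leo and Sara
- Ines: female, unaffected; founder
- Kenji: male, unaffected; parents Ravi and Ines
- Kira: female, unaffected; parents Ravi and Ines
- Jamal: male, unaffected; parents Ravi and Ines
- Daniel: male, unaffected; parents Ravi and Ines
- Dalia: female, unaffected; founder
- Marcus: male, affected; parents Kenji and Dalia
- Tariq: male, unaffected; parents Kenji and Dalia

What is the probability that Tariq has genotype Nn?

Kenji is unaffected so carries N and passed n to Marcus (nn), so Kenji is Nn.
Dalia is unaffected so carries N and passed n to Marcus (nn), so Dalia is Nn.
Their cross gives offspring ratios 1/4 NN : 1/2 Nn : 1/4 nn. Conditioning on Tariq being unaffected, P(Nn) = 1/2 / 3/4 = 2/3.

2/3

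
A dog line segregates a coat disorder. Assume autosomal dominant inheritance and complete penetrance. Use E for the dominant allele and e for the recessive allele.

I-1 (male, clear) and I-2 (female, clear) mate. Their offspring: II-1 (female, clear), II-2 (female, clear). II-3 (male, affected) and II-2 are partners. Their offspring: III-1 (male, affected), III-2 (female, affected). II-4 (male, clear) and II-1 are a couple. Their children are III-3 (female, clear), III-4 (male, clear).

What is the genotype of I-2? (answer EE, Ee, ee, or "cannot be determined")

I-2 is clear, so I-2 is ee.

ee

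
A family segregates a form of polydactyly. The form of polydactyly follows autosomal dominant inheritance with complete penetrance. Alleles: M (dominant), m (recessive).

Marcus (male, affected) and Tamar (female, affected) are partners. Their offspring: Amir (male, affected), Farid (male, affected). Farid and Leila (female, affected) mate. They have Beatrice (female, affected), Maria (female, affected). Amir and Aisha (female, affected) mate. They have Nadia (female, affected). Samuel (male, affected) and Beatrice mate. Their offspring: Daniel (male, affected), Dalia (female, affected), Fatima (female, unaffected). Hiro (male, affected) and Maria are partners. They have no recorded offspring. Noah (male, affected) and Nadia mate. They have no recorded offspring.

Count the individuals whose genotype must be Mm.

Obligate heterozygotes: Beatrice is affected so carries M and passed m to Fatima (mm), so Beatrice is Mm; Samuel is affected so carries M and passed m to Fatima (mm), so Samuel is Mm.
Every other individual is either homozygous by phenotype or has at least one consistent homozygous assignment, so the count is 2.

2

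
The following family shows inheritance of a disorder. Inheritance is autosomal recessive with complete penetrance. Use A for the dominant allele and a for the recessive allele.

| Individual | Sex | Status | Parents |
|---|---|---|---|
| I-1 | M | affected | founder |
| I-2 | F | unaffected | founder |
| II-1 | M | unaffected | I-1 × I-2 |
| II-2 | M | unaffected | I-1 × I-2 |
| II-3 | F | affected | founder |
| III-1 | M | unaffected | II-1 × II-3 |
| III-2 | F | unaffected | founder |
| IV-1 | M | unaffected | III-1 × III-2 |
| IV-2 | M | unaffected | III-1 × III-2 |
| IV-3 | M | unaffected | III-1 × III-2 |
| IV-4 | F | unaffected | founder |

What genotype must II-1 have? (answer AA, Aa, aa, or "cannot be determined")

From phenotype alone, II-1 is AA or Aa.
II-1 is unaffected so carries A and received a from I-1 (aa), so II-1 is Aa.

Aa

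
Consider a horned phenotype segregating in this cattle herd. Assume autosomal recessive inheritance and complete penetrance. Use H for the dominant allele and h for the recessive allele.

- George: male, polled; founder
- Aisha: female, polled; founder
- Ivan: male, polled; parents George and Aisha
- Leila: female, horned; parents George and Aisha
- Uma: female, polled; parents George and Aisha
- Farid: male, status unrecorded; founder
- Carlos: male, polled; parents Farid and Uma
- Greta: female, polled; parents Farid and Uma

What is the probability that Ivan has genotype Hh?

George is polled so carries H and passed h to Leila (hh), so George is Hh.
Aisha is polled so carries H and passed h to Leila (hh), so Aisha is Hh.
Their cross gives offspring ratios 1/4 HH : 1/2 Hh : 1/4 hh. Conditioning on Ivan being polled, P(Hh) = 1/2 / 3/4 = 2/3.

2/3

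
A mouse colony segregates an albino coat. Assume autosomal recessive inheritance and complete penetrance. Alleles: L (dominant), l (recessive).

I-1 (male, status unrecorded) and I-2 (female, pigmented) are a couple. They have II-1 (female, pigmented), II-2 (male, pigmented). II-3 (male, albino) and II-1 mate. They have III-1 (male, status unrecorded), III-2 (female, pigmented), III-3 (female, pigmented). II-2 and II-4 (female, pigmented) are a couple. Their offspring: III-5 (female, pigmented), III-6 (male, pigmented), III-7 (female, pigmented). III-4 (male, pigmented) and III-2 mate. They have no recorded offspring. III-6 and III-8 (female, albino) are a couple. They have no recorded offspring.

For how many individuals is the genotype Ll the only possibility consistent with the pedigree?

Obligate heterozygotes: III-2 is pigmented so carries L and received l from II-3 (ll), so III-2 is Ll; III-3 is pigmented so carries L and received l from II-3 (ll), so III-3 is Ll.
Every other individual is either homozygous by phenotype or has at least one consistent homozygous assignment, so the count is 2.

2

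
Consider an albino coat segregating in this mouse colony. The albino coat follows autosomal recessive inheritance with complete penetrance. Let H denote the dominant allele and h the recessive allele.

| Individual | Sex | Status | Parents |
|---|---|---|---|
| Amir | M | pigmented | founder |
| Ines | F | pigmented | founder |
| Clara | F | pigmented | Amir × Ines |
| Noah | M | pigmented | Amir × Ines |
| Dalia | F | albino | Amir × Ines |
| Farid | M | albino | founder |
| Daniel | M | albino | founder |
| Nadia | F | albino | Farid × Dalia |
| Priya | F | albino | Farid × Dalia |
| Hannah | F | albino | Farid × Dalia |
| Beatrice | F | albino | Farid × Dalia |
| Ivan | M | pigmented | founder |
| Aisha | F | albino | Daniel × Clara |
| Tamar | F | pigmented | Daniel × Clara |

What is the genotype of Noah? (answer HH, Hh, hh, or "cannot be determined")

Noah's phenotype allows HH or Hh, and no parent or child forces a single allele at both positions; consistent genotype assignments exist with Noah as HH or Hh.

cannot be determined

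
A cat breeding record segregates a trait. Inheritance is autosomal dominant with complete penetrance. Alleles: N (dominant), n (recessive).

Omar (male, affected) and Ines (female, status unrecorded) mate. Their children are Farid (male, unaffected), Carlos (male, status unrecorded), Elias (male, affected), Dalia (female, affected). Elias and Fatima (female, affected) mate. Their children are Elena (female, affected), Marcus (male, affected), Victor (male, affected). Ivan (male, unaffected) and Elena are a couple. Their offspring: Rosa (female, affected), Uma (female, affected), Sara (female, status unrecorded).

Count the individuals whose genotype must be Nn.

3

Obligate heterozygotes: Omar is affected so carries N and passed n to Farid (nn), so Omar is Nn; Rosa is affected so carries N and received n from Ivan (nn), so Rosa is Nn; Uma is affected so carries N and received n from Ivan (nn), so Uma is Nn.
Every other individual is either homozygous by phenotype or has at least one consistent homozygous assignment, so the count is 3.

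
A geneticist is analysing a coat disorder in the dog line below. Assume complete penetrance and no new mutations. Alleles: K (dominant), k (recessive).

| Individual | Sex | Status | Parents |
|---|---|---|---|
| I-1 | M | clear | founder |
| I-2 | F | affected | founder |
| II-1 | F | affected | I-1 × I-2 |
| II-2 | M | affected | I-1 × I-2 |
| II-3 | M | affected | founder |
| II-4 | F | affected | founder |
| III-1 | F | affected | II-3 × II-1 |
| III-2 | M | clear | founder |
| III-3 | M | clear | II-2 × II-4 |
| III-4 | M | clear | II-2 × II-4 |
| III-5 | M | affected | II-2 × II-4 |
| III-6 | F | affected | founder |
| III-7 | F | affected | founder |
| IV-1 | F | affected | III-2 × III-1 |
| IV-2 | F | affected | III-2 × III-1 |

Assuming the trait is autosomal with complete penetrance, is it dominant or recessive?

dominant

II-2 and II-4 are both affected yet have a clear child III-3. Under a recessive model two affected parents are homozygous and every child would be affected, so the trait cannot be recessive.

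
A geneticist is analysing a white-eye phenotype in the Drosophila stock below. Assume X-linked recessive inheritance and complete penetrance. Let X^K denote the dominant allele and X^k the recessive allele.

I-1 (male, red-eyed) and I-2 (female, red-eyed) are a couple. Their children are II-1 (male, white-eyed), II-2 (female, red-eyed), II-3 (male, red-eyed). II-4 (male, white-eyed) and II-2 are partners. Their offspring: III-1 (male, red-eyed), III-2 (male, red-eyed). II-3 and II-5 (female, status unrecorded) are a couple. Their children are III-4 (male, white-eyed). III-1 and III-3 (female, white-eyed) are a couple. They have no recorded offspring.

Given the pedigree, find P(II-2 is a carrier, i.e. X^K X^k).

I-1 is red-eyed, so I-1 is X^K Y.
I-2 is red-eyed so carries K and passed k to II-1 (X^k Y), so I-2 is X^K X^k.
Their cross gives offspring ratios 1/2 X^K X^K : 1/2 X^K X^k. Conditioning on II-2 being red-eyed, P(X^K X^k) = 1/2 / 1 = 1/2 before taking II-2's own offspring into account.
II-4 is white-eyed, so II-4 is X^k Y.
Now use II-2's offspring. Probability of each recorded status — red-eyed son III-1: 1/2 if II-2 is X^K X^k, 1 if X^K X^K; red-eyed son III-2: 1/2 if II-2 is X^K X^k, 1 if X^K X^K.
Bayes: P(X^K X^k) = 1/2·1/4 / (1/2·1/4 + 1/2·1) = 1/5.

1/5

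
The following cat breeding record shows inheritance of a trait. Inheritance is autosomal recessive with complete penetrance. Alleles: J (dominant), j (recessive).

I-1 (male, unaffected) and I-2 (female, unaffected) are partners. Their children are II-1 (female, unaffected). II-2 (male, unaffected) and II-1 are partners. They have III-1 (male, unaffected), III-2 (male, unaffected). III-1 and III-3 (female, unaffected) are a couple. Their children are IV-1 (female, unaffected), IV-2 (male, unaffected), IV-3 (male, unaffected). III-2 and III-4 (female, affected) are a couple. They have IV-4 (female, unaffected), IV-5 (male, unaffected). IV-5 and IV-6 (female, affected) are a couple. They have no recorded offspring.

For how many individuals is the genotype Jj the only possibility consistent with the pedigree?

2

Obligate heterozygotes: IV-4 is unaffected so carries J and received j from III-4 (jj), so IV-4 is Jj; IV-5 is unaffected so carries J and received j from III-4 (jj), so IV-5 is Jj.
Every other individual is either homozygous by phenotype or has at least one consistent homozygous assignment, so the count is 2.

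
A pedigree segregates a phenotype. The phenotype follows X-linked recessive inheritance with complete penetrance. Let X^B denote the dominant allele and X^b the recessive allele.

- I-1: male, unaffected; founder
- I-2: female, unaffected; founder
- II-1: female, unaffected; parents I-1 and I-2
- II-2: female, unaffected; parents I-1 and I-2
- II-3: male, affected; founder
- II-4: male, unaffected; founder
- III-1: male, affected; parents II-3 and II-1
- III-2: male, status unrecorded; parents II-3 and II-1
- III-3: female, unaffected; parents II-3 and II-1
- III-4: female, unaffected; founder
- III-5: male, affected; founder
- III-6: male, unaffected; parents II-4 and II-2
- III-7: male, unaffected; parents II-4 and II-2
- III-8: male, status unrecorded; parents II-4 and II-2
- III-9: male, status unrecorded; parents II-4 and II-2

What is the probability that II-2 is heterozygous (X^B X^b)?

I-1 is unaffected, so I-1 is X^B Y.
I-2 is unaffected so carries B and passed b to II-1 (X^B X^b, whose B came from I-1), so I-2 is X^B X^b.
Their cross gives offspring ratios 1/2 X^B X^B : 1/2 X^B X^b. Conditioning on II-2 being unaffected, P(X^B X^b) = 1/2 / 1 = 1/2 before taking II-2's own offspring into account.
II-4 is unaffected, so II-4 is X^B Y.
Now use II-2's offspring. Probability of each recorded status — unaffected son III-6: 1/2 if II-2 is X^B X^b, 1 if X^B X^B; unaffected son III-7: 1/2 if II-2 is X^B X^b, 1 if X^B X^B. (III-8, III-9: equally likely either way, so uninformative.)
Bayes: P(X^B X^b) = 1/2·1/4 / (1/2·1/4 + 1/2·1) = 1/5.

1/5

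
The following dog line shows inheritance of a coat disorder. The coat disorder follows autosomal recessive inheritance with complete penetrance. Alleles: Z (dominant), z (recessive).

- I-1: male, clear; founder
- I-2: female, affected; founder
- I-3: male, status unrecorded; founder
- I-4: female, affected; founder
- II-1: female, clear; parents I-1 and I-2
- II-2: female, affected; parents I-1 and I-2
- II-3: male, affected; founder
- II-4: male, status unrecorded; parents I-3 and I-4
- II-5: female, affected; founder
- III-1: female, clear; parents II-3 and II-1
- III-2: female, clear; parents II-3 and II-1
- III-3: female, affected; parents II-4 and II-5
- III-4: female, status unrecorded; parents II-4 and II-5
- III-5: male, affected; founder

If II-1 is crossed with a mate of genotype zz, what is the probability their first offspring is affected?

1/2

II-1 is clear so carries Z and received z from I-2 (zz), so II-1 is Zz.
The cross gives 1/2 Zz : 1/2 zz, so P(offspring is affected) = 1/2.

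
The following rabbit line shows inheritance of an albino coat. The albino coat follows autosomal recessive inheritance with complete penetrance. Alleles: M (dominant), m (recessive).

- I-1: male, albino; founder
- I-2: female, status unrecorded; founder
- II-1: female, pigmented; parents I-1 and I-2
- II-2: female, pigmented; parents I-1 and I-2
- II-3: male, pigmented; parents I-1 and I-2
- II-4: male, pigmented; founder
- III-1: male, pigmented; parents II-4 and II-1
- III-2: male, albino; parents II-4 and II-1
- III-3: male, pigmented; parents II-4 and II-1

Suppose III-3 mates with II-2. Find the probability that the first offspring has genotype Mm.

II-4 is pigmented so carries M and passed m to III-2 (mm), so II-4 is Mm.
II-1 is pigmented so carries M and received m from I-1 (mm), so II-1 is Mm.
III-3 is a pigmented offspring of II-4 (Mm) × II-1 (Mm), whose cross gives 1/4 MM : 1/2 Mm : 1/4 mm; conditioning on being pigmented, III-3 is MM with probability 1/3, Mm with probability 2/3.
II-2 is pigmented so carries M and received m from I-1 (mm), so II-2 is Mm.
Summing over parental genotype combinations, P(offspring has genotype Mm) = 1/3·1/2 + 2/3·1/2 = 1/2.

1/2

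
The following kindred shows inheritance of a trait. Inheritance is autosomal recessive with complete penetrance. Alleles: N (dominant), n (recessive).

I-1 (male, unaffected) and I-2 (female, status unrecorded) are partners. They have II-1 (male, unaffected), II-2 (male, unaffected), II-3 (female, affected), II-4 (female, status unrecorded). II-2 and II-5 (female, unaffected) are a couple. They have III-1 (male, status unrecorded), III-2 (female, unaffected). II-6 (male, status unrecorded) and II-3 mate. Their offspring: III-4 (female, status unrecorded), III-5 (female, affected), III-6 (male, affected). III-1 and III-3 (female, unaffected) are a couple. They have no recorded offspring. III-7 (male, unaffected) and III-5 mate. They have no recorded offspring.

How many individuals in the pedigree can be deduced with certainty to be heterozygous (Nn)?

1

Obligate heterozygotes: I-1 is unaffected so carries N and passed n to II-3 (nn), so I-1 is Nn.
Every other individual is either homozygous by phenotype or has at least one consistent homozygous assignment, so the count is 1.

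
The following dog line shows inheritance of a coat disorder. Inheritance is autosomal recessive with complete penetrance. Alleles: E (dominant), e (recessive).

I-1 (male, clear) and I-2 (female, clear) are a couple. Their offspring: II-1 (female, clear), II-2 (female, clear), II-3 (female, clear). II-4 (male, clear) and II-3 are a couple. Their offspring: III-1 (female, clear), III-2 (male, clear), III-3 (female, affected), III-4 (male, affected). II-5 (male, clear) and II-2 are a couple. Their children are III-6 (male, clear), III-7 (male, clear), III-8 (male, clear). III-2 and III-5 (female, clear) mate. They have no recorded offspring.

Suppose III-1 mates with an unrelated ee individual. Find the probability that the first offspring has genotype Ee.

II-4 is clear so carries E and passed e to III-3 (ee), so II-4 is Ee.
II-3 is clear so carries E and passed e to III-3 (ee), so II-3 is Ee.
III-1 is a clear offspring of II-4 (Ee) × II-3 (Ee), whose cross gives 1/4 EE : 1/2 Ee : 1/4 ee; conditioning on being clear, III-1 is EE with probability 1/3, Ee with probability 2/3.
Summing over parental genotype combinations, P(offspring has genotype Ee) = 1/3·1 + 2/3·1/2 = 2/3.

2/3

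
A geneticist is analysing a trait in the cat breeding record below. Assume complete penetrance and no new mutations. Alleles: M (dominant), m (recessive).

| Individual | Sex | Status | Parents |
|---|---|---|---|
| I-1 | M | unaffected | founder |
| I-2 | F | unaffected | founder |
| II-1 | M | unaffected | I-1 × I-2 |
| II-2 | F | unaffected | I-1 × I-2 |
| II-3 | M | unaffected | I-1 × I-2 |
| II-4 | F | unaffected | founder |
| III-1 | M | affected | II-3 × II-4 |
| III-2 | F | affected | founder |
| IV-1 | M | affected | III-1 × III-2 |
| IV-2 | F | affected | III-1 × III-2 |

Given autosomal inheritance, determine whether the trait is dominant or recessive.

II-3 and II-4 are both unaffected yet have an affected child III-1. Under dominance, an affected child requires at least one affected parent, so the trait cannot be dominant.

recessive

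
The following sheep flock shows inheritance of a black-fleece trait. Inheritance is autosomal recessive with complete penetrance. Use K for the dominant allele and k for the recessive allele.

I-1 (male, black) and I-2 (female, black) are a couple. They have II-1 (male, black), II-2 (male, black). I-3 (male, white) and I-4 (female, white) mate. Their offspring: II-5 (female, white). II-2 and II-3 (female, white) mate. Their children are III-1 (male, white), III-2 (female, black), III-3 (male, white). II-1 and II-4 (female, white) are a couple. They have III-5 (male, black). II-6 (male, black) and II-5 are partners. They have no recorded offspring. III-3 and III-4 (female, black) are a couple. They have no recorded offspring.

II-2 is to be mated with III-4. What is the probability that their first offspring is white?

II-2 is black, so II-2 is kk.
III-4 is black, so III-4 is kk.
The cross gives 1 kk, so P(offspring is white) = 0.

0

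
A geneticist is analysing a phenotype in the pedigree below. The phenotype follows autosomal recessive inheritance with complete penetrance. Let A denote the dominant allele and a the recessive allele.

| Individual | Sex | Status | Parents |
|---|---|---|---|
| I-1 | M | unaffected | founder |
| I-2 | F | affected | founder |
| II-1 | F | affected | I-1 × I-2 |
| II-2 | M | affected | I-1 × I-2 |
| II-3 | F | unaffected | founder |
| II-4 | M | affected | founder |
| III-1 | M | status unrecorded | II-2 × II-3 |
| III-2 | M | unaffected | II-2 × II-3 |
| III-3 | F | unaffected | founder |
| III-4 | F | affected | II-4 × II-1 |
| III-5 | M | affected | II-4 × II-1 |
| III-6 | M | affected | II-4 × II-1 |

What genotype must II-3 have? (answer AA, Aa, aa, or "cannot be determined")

cannot be determined

II-3's phenotype allows AA or Aa, and no parent or child forces a single allele at both positions; consistent genotype assignments exist with II-3 as AA or Aa.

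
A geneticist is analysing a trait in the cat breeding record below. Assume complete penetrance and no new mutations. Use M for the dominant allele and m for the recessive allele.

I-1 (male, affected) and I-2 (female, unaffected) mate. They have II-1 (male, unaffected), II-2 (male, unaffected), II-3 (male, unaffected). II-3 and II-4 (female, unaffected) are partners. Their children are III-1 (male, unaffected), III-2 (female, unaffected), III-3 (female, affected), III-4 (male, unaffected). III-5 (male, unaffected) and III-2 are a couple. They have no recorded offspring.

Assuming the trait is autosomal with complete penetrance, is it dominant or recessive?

II-3 and II-4 are both unaffected yet have an affected child III-3. Under dominance, an affected child requires at least one affected parent, so the trait cannot be dominant.

recessive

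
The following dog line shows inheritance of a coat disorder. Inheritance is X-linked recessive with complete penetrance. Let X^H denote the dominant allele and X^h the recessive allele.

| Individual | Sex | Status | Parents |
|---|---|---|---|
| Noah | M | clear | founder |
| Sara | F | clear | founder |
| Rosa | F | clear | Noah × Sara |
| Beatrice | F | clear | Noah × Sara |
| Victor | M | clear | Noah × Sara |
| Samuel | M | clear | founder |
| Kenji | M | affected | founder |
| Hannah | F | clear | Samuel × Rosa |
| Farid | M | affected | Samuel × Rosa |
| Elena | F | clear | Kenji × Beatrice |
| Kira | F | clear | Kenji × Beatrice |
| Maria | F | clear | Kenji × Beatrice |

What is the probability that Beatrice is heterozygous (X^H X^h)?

1/9

Noah is clear, so Noah is X^H Y.
Sara is clear so carries H and passed h to Rosa (X^H X^h, whose H came from Noah), so Sara is X^H X^h.
Their cross gives offspring ratios 1/2 X^H X^H : 1/2 X^H X^h. Conditioning on Beatrice being clear, P(X^H X^h) = 1/2 / 1 = 1/2 before taking Beatrice's own offspring into account.
Kenji is affected, so Kenji is X^h Y.
Now use Beatrice's offspring. Probability of each recorded status — clear daughter Elena: 1/2 if Beatrice is X^H X^h, 1 if X^H X^H; clear daughter Kira: 1/2 if Beatrice is X^H X^h, 1 if X^H X^H; clear daughter Maria: 1/2 if Beatrice is X^H X^h, 1 if X^H X^H.
Bayes: P(X^H X^h) = 1/2·1/8 / (1/2·1/8 + 1/2·1) = 1/9.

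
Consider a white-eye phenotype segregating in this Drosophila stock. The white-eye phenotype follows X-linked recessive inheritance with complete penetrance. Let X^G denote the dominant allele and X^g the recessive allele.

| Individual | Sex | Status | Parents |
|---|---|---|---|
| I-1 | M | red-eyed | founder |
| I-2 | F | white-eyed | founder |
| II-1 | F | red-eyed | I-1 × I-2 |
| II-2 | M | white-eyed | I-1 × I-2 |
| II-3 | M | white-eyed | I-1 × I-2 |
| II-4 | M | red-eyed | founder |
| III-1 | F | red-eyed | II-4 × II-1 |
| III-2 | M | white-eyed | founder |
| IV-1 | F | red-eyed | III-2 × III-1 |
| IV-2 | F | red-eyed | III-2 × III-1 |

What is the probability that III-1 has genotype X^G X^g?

1/5

II-4 is red-eyed, so II-4 is X^G Y.
II-1 is red-eyed so carries G and received g from I-2 (X^g X^g), so II-1 is X^G X^g.
Their cross gives offspring ratios 1/2 X^G X^G : 1/2 X^G X^g. Conditioning on III-1 being red-eyed, P(X^G X^g) = 1/2 / 1 = 1/2 before taking III-1's own offspring into account.
III-2 is white-eyed, so III-2 is X^g Y.
Now use III-1's offspring. Probability of each recorded status — red-eyed daughter IV-1: 1/2 if III-1 is X^G X^g, 1 if X^G X^G; red-eyed daughter IV-2: 1/2 if III-1 is X^G X^g, 1 if X^G X^G.
Bayes: P(X^G X^g) = 1/2·1/4 / (1/2·1/4 + 1/2·1) = 1/5.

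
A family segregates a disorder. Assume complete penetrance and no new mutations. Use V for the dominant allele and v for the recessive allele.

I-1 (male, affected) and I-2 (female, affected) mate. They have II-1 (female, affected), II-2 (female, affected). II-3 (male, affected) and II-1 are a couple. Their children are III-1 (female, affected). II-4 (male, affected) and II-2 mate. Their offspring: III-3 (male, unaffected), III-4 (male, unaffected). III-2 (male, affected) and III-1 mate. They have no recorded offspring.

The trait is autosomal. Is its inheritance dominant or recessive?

dominant

II-4 and II-2 are both affected yet have an unaffected child III-3. Under a recessive model two affected parents are homozygous and every child would be affected, so the trait cannot be recessive.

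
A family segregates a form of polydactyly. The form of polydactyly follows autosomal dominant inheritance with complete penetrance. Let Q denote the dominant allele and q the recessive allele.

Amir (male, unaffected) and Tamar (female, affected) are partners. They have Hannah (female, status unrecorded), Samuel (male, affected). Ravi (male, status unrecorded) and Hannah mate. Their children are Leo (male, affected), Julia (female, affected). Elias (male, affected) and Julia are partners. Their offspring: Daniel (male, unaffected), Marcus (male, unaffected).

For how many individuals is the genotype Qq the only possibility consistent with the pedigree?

Obligate heterozygotes: Samuel is affected so carries Q and received q from Amir (qq), so Samuel is Qq; Julia is affected so carries Q and passed q to Daniel (qq), so Julia is Qq; Elias is affected so carries Q and passed q to Daniel (qq), so Elias is Qq.
Every other individual is either homozygous by phenotype or has at least one consistent homozygous assignment, so the count is 3.

3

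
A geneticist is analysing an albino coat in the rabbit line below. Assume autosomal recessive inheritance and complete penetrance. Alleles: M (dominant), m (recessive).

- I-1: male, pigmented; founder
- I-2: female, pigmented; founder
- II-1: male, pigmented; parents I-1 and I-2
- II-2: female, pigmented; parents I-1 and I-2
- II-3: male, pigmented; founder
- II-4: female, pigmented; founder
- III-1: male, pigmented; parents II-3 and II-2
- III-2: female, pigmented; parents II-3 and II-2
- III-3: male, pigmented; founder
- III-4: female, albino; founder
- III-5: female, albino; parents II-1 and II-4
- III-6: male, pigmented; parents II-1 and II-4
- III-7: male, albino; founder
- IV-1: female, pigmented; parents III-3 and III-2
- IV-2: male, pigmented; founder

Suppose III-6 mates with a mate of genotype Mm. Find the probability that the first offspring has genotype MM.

1/3

II-1 is pigmented so carries M and passed m to III-5 (mm), so II-1 is Mm.
II-4 is pigmented so carries M and passed m to III-5 (mm), so II-4 is Mm.
III-6 is a pigmented offspring of II-1 (Mm) × II-4 (Mm), whose cross gives 1/4 MM : 1/2 Mm : 1/4 mm; conditioning on being pigmented, III-6 is MM with probability 1/3, Mm with probability 2/3.
Summing over parental genotype combinations, P(offspring has genotype MM) = 1/3·1/2 + 2/3·1/4 = 1/3.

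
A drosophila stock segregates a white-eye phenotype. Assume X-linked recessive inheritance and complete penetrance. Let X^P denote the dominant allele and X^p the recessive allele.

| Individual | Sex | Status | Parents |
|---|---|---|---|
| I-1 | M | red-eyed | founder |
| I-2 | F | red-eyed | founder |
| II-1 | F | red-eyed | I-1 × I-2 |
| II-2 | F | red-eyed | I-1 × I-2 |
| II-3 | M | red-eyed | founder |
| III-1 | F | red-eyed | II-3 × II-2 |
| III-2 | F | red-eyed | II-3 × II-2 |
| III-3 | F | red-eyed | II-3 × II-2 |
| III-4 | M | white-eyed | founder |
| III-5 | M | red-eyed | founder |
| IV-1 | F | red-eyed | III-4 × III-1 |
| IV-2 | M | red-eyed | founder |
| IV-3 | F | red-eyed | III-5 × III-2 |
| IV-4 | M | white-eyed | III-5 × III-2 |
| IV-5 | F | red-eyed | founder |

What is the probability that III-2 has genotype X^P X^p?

1

III-2 is red-eyed so carries P and passed p to IV-4 (X^p Y), so III-2 is X^P X^p, giving P(X^P X^p) = 1.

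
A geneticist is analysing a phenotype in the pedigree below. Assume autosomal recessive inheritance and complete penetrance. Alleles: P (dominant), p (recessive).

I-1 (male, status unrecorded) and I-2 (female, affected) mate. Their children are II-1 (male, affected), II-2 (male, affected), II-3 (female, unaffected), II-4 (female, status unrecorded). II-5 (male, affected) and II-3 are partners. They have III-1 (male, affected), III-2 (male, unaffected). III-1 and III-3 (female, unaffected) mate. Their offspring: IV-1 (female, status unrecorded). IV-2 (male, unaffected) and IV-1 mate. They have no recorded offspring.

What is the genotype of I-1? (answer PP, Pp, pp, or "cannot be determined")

Pp

From phenotype alone, I-1 is PP or Pp or pp.
I-1 passed P to II-3 (Pp, whose p came from I-2) and passed p to II-1 (pp), so I-1 is Pp.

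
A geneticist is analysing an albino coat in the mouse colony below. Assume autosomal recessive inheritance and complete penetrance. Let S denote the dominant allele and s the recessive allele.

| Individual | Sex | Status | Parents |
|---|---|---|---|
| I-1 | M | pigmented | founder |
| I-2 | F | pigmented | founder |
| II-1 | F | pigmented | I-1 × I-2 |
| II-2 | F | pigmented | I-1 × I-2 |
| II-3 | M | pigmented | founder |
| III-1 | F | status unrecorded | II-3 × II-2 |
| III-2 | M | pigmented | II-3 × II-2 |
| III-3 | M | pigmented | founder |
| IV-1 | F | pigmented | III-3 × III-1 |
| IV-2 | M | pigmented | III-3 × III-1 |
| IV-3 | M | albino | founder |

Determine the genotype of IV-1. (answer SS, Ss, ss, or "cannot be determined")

cannot be determined

IV-1's phenotype allows SS or Ss, and no parent or child forces a single allele at both positions; consistent genotype assignments exist with IV-1 as SS or Ss.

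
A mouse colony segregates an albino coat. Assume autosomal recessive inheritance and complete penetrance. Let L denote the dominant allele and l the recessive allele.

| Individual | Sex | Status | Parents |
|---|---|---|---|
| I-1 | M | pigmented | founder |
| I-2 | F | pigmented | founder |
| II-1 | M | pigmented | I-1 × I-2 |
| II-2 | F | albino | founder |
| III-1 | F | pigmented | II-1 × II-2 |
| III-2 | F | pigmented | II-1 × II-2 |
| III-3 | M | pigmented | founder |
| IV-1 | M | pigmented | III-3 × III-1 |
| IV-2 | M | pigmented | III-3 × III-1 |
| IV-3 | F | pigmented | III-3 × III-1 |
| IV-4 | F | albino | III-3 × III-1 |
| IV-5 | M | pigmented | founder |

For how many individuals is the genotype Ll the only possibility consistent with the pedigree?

3

Obligate heterozygotes: III-1 is pigmented so carries L and received l from II-2 (ll), so III-1 is Ll; III-2 is pigmented so carries L and received l from II-2 (ll), so III-2 is Ll; III-3 is pigmented so carries L and passed l to IV-4 (ll), so III-3 is Ll.
Every other individual is either homozygous by phenotype or has at least one consistent homozygous assignment, so the count is 3.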